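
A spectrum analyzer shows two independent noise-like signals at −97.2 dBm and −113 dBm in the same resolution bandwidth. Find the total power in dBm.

Convert to linear, add, convert back:
P₁ = 1.91×10⁻¹³ W, P₂ = 5.01×10⁻¹⁵ W
P_tot = 1.96×10⁻¹³ W → 10 log₁₀(P_tot / 10⁻³) = −97.1 dBm

−97.1 dBm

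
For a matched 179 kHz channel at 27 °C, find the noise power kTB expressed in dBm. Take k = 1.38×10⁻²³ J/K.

−121.3 dBm

T = 27 °C + 273.15 = 300.15 K
P_n = kTB = 1.38×10⁻²³ × 300.15 × 1.79×10⁵ = 7.41×10⁻¹⁶ W
In dBm: 10 log₁₀(7.41×10⁻¹⁶ / 10⁻³) = −121.3 dBm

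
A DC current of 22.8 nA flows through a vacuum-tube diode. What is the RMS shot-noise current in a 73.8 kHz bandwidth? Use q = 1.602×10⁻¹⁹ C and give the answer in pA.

23.2 pA

I_n = √(2qI·B)
2qI·B = 2 × 1.602×10⁻¹⁹ × 2.28×10⁻⁸ × 7.38×10⁴ = 5.39×10⁻²² A²
I_n = √(5.39×10⁻²²) = 2.32×10⁻¹¹ A = 23.2 pA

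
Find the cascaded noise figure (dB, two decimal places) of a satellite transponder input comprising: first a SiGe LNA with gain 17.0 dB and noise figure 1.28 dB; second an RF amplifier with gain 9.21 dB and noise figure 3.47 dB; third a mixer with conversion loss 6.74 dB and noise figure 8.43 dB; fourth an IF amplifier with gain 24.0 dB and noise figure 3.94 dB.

Convert to linear (a loss of L dB is a gain of −L dB): F_i = 10^(NF_i/10), G_i = 10^(G_i,dB/10)
  Stage 1: F_1 = 10^(1.28/10) = 1.343, G_1 = 10^(17.0/10) = 50.12
  Stage 2: F_2 = 10^(3.47/10) = 2.223, G_2 = 10^(9.21/10) = 8.337
  Stage 3: F_3 = 10^(8.43/10) = 6.966, G_3 = 10^(−6.74/10) = 0.2118
  Stage 4: F_4 = 10^(3.94/10) = 2.477, G_4 = 10^(24.0/10) = 251.2
Friis cascade:
  F = 1.343 + (2.223 − 1)/50.12 + (6.966 − 1)/417.8 + (2.477 − 1)/88.51 = 1.398
NF = 10 log₁₀(1.398) = 1.46 dB

1.46 dB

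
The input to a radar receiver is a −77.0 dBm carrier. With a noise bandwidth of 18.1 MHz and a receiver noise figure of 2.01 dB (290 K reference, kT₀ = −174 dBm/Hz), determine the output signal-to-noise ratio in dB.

22.4 dB

Noise floor: N = −174 + 10 log₁₀(B) + NF
10 log₁₀(1.81×10⁷) = 72.58 dB
N = −174 + 72.58 + 2.01 = −99.41 dBm
SNR = P_sig − N = −77.0 − (−99.41) = 22.41 dB → 22.4 dB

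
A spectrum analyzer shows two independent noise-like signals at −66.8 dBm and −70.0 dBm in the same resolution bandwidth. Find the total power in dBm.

−65.1 dBm

Convert to linear, add, convert back:
P₁ = 2.09×10⁻¹⁰ W, P₂ = 1.00×10⁻¹⁰ W
P_tot = 3.09×10⁻¹⁰ W → 10 log₁₀(P_tot / 10⁻³) = −65.1 dBm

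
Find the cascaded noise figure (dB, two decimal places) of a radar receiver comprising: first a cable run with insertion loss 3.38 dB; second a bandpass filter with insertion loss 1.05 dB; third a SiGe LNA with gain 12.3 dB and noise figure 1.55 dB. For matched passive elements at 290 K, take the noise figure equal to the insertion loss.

5.98 dB

Convert to linear (a loss of L dB is a gain of −L dB): F_i = 10^(NF_i/10), G_i = 10^(G_i,dB/10)
  Stage 1: F_1 = 10^(3.38/10) = 2.178, G_1 = 10^(−3.38/10) = 0.4592
  Stage 2: F_2 = 10^(1.05/10) = 1.274, G_2 = 10^(−1.05/10) = 0.7852
  Stage 3: F_3 = 10^(1.55/10) = 1.429, G_3 = 10^(12.3/10) = 16.98
Friis cascade:
  F = 2.178 + (1.274 − 1)/0.4592 + (1.429 − 1)/0.3606 = 3.963
NF = 10 log₁₀(3.963) = 5.98 dB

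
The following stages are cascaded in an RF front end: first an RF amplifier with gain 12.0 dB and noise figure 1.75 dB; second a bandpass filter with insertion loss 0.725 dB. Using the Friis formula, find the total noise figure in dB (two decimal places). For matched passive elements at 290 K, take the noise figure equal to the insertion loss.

Convert to linear (a loss of L dB is a gain of −L dB): F_i = 10^(NF_i/10), G_i = 10^(G_i,dB/10)
  Stage 1: F_1 = 10^(1.75/10) = 1.496, G_1 = 10^(12.0/10) = 15.85
  Stage 2: F_2 = 10^(0.725/10) = 1.182, G_2 = 10^(−0.725/10) = 0.8463
Friis cascade:
  F = 1.496 + (1.182 − 1)/15.85 = 1.508
NF = 10 log₁₀(1.508) = 1.78 dB

1.78 dB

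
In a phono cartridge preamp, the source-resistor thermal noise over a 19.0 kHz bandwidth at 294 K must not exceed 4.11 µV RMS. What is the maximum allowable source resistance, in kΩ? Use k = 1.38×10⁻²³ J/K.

54.8 kΩ

Johnson–Nyquist: V_n = √(4kTRB) ⇒ R = V_n² / (4kTB)
4kTB = 4 × 1.38×10⁻²³ × 294 × 1.90×10⁴ = 3.08×10⁻¹⁶
R = (4.11×10⁻⁶)² / 3.08×10⁻¹⁶ = 5.48×10⁴ Ω = 54.8 kΩ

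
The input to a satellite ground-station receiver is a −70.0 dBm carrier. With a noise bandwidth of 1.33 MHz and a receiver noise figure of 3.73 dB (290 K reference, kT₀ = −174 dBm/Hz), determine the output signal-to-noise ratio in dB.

39.0 dB

Noise floor: N = −174 + 10 log₁₀(B) + NF
10 log₁₀(1.33×10⁶) = 61.24 dB
N = −174 + 61.24 + 3.73 = −109.03 dBm
SNR = P_sig − N = −70.0 − (−109.03) = 39.03 dB → 39.0 dB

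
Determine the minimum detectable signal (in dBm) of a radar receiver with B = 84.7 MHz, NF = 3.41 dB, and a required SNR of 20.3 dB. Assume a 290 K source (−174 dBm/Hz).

−71.0 dBm

Sensitivity = −174 + 10 log₁₀(B) + NF + SNR_min
= −174 + 79.28 + 3.41 + 20.3
= −71.01 dBm → −71.0 dBm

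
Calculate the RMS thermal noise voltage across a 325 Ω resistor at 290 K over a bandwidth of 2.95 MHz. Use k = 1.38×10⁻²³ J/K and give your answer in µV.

3.92 µV

V_n = √(4kTRB)
4kTRB = 4 × 1.38×10⁻²³ × 290 × 3.25×10² × 2.95×10⁶ = 1.53×10⁻¹¹ V²
V_n = √(1.53×10⁻¹¹) = 3.92×10⁻⁶ V = 3.92 µV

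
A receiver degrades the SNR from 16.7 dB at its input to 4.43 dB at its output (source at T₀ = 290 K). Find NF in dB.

12.27 dB

NF (dB) = SNR_in(dB) − SNR_out(dB) when the source is at T₀
NF = 16.7 − 4.43 = 12.27 dB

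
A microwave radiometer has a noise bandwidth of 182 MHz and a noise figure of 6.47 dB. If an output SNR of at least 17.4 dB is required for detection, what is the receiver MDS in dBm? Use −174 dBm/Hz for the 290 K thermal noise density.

−67.5 dBm

Sensitivity = −174 + 10 log₁₀(B) + NF + SNR_min
= −174 + 82.6 + 6.47 + 17.4
= −67.53 dBm → −67.5 dBm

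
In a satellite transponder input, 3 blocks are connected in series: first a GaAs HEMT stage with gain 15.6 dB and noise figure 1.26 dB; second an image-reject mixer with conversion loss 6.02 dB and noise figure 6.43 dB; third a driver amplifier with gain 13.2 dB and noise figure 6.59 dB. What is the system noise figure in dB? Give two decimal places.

2.61 dB

Convert to linear (a loss of L dB is a gain of −L dB): F_i = 10^(NF_i/10), G_i = 10^(G_i,dB/10)
  Stage 1: F_1 = 10^(1.26/10) = 1.337, G_1 = 10^(15.6/10) = 36.31
  Stage 2: F_2 = 10^(6.43/10) = 4.395, G_2 = 10^(−6.02/10) = 0.2500
  Stage 3: F_3 = 10^(6.59/10) = 4.560, G_3 = 10^(13.2/10) = 20.89
Friis cascade:
  F = 1.337 + (4.395 − 1)/36.31 + (4.560 − 1)/9.078 = 1.822
NF = 10 log₁₀(1.822) = 2.61 dB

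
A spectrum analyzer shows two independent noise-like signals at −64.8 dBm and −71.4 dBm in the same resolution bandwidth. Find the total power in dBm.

−63.9 dBm

Convert to linear, add, convert back:
P₁ = 3.31×10⁻¹⁰ W, P₂ = 7.24×10⁻¹¹ W
P_tot = 4.04×10⁻¹⁰ W → 10 log₁₀(P_tot / 10⁻³) = −63.9 dBm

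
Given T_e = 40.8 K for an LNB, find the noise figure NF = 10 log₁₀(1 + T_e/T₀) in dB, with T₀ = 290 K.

F = 1 + T_e/T₀ = 1 + 40.8/290 = 1.14069
NF = 10 log₁₀(1.14069) = 0.572 dB

0.572 dB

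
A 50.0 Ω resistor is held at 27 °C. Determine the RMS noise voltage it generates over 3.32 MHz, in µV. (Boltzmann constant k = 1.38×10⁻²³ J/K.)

T = 27 °C + 273.15 = 300.15 K
V_n = √(4kTRB)
4kTRB = 4 × 1.38×10⁻²³ × 300.15 × 5.00×10¹ × 3.32×10⁶ = 2.75×10⁻¹² V²
V_n = √(2.75×10⁻¹²) = 1.66×10⁻⁶ V = 1.66 µV

1.66 µV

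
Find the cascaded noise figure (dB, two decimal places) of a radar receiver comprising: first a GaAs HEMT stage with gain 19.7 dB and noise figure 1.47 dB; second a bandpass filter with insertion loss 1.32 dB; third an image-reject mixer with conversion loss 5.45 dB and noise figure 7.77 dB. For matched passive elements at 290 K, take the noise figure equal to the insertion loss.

Convert to linear (a loss of L dB is a gain of −L dB): F_i = 10^(NF_i/10), G_i = 10^(G_i,dB/10)
  Stage 1: F_1 = 10^(1.47/10) = 1.403, G_1 = 10^(19.7/10) = 93.33
  Stage 2: F_2 = 10^(1.32/10) = 1.355, G_2 = 10^(−1.32/10) = 0.7379
  Stage 3: F_3 = 10^(7.77/10) = 5.984, G_3 = 10^(−5.45/10) = 0.2851
Friis cascade:
  F = 1.403 + (1.355 − 1)/93.33 + (5.984 − 1)/68.87 = 1.479
NF = 10 log₁₀(1.479) = 1.70 dB

1.70 dB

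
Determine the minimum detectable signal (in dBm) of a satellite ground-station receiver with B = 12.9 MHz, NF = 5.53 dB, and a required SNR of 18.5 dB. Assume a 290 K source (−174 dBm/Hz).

Sensitivity = −174 + 10 log₁₀(B) + NF + SNR_min
= −174 + 71.11 + 5.53 + 18.5
= −78.86 dBm → −78.9 dBm

−78.9 dBm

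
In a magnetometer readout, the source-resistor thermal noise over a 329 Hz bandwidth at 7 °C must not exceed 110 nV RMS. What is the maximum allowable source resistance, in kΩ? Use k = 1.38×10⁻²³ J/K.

T = 7 °C + 273.15 = 280.15 K
Johnson–Nyquist: V_n = √(4kTRB) ⇒ R = V_n² / (4kTB)
4kTB = 4 × 1.38×10⁻²³ × 280.15 × 3.29×10² = 5.09×10⁻¹⁸
R = (1.10×10⁻⁷)² / 5.09×10⁻¹⁸ = 2.38×10³ Ω = 2.38 kΩ

2.38 kΩ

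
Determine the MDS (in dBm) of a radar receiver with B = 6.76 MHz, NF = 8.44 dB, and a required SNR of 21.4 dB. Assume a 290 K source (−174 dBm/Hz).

−75.9 dBm

Sensitivity = −174 + 10 log₁₀(B) + NF + SNR_min
= −174 + 68.3 + 8.44 + 21.4
= −75.86 dBm → −75.9 dBm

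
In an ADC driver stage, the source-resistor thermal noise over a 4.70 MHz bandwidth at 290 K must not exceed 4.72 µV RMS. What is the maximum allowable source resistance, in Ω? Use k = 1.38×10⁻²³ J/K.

296 Ω

Johnson–Nyquist: V_n = √(4kTRB) ⇒ R = V_n² / (4kTB)
4kTB = 4 × 1.38×10⁻²³ × 290 × 4.70×10⁶ = 7.52×10⁻¹⁴
R = (4.72×10⁻⁶)² / 7.52×10⁻¹⁴ = 2.96×10² Ω = 296 Ω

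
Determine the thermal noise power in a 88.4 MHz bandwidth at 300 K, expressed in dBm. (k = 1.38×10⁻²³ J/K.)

P_n = kTB = 1.38×10⁻²³ × 300 × 8.84×10⁷ = 3.66×10⁻¹³ W
In dBm: 10 log₁₀(3.66×10⁻¹³ / 10⁻³) = −94.4 dBm

−94.4 dBm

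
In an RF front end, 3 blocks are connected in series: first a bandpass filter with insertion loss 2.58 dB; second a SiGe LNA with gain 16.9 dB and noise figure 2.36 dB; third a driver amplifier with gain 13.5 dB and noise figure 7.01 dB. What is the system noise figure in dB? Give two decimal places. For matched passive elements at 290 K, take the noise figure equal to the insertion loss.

5.14 dB

Convert to linear (a loss of L dB is a gain of −L dB): F_i = 10^(NF_i/10), G_i = 10^(G_i,dB/10)
  Stage 1: F_1 = 10^(2.58/10) = 1.811, G_1 = 10^(−2.58/10) = 0.5521
  Stage 2: F_2 = 10^(2.36/10) = 1.722, G_2 = 10^(16.9/10) = 48.98
  Stage 3: F_3 = 10^(7.01/10) = 5.023, G_3 = 10^(13.5/10) = 22.39
Friis cascade:
  F = 1.811 + (1.722 − 1)/0.5521 + (5.023 − 1)/27.04 = 3.268
NF = 10 log₁₀(3.268) = 5.14 dB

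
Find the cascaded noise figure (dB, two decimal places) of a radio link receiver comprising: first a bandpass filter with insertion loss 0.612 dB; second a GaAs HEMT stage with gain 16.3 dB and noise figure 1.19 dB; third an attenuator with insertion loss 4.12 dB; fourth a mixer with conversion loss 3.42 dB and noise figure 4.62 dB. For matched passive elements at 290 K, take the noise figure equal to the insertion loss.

2.28 dB

Convert to linear (a loss of L dB is a gain of −L dB): F_i = 10^(NF_i/10), G_i = 10^(G_i,dB/10)
  Stage 1: F_1 = 10^(0.612/10) = 1.151, G_1 = 10^(−0.612/10) = 0.8686
  Stage 2: F_2 = 10^(1.19/10) = 1.315, G_2 = 10^(16.3/10) = 42.66
  Stage 3: F_3 = 10^(4.12/10) = 2.582, G_3 = 10^(−4.12/10) = 0.3873
  Stage 4: F_4 = 10^(4.62/10) = 2.897, G_4 = 10^(−3.42/10) = 0.4550
Friis cascade:
  F = 1.151 + (1.315 − 1)/0.8686 + (2.582 − 1)/37.05 + (2.897 − 1)/14.35 = 1.689
NF = 10 log₁₀(1.689) = 2.28 dB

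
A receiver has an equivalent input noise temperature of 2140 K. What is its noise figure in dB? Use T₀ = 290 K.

9.23 dB

F = 1 + T_e/T₀ = 1 + 2140/290 = 8.37931
NF = 10 log₁₀(8.37931) = 9.23 dB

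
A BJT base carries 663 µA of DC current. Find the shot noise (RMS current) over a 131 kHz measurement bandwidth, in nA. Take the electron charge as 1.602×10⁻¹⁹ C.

5.28 nA

I_n = √(2qI·B)
2qI·B = 2 × 1.602×10⁻¹⁹ × 6.63×10⁻⁴ × 1.31×10⁵ = 2.78×10⁻¹⁷ A²
I_n = √(2.78×10⁻¹⁷) = 5.28×10⁻⁹ A = 5.28 nA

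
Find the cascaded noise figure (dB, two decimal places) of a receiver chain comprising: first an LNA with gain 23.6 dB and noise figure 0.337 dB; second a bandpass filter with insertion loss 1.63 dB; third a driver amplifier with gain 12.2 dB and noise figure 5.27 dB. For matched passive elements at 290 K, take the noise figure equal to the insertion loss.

Convert to linear (a loss of L dB is a gain of −L dB): F_i = 10^(NF_i/10), G_i = 10^(G_i,dB/10)
  Stage 1: F_1 = 10^(0.337/10) = 1.081, G_1 = 10^(23.6/10) = 229.1
  Stage 2: F_2 = 10^(1.63/10) = 1.455, G_2 = 10^(−1.63/10) = 0.6871
  Stage 3: F_3 = 10^(5.27/10) = 3.365, G_3 = 10^(12.2/10) = 16.60
Friis cascade:
  F = 1.081 + (1.455 − 1)/229.1 + (3.365 − 1)/157.4 = 1.098
NF = 10 log₁₀(1.098) = 0.40 dB

0.40 dB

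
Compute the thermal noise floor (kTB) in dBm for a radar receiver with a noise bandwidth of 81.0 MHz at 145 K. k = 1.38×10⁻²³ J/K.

P_n = kTB = 1.38×10⁻²³ × 145 × 8.10×10⁷ = 1.62×10⁻¹³ W
In dBm: 10 log₁₀(1.62×10⁻¹³ / 10⁻³) = −97.9 dBm

−97.9 dBm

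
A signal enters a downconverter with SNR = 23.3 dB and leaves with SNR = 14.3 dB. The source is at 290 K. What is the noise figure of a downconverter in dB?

NF (dB) = SNR_in(dB) − SNR_out(dB) when the source is at T₀
NF = 23.3 − 14.3 = 9.0 dB

9.0 dB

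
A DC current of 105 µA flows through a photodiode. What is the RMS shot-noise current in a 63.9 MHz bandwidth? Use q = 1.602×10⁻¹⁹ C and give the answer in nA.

46.4 nA

I_n = √(2qI·B)
2qI·B = 2 × 1.602×10⁻¹⁹ × 1.05×10⁻⁴ × 6.39×10⁷ = 2.15×10⁻¹⁵ A²
I_n = √(2.15×10⁻¹⁵) = 4.64×10⁻⁸ A = 46.4 nA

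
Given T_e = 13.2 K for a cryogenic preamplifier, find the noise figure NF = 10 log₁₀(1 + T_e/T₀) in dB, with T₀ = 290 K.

F = 1 + T_e/T₀ = 1 + 13.2/290 = 1.04552
NF = 10 log₁₀(1.04552) = 0.193 dB

0.193 dB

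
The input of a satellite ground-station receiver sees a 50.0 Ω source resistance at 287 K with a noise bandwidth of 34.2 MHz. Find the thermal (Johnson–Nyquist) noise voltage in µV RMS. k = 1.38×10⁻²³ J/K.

5.20 µV

V_n = √(4kTRB)
4kTRB = 4 × 1.38×10⁻²³ × 287 × 5.00×10¹ × 3.42×10⁷ = 2.71×10⁻¹¹ V²
V_n = √(2.71×10⁻¹¹) = 5.20×10⁻⁶ V = 5.20 µV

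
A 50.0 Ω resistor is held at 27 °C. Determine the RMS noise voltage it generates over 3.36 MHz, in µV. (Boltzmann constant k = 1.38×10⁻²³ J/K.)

T = 27 °C + 273.15 = 300.15 K
V_n = √(4kTRB)
4kTRB = 4 × 1.38×10⁻²³ × 300.15 × 5.00×10¹ × 3.36×10⁶ = 2.78×10⁻¹² V²
V_n = √(2.78×10⁻¹²) = 1.67×10⁻⁶ V = 1.67 µV

1.67 µV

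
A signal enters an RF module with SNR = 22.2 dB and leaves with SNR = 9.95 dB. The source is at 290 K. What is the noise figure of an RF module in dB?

12.25 dB

NF (dB) = SNR_in(dB) − SNR_out(dB) when the source is at T₀
NF = 22.2 − 9.95 = 12.25 dB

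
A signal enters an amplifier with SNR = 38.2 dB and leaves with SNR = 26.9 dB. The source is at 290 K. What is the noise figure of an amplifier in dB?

NF (dB) = SNR_in(dB) − SNR_out(dB) when the source is at T₀
NF = 38.2 − 26.9 = 11.3 dB

11.3 dB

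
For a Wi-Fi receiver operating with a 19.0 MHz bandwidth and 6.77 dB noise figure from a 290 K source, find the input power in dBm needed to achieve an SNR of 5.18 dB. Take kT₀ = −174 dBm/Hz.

−89.3 dBm

Sensitivity = −174 + 10 log₁₀(B) + NF + SNR_min
= −174 + 72.79 + 6.77 + 5.18
= −89.26 dBm → −89.3 dBm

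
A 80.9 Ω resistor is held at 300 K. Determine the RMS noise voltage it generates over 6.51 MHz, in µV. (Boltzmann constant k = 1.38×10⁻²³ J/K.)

V_n = √(4kTRB)
4kTRB = 4 × 1.38×10⁻²³ × 300 × 8.09×10¹ × 6.51×10⁶ = 8.72×10⁻¹² V²
V_n = √(8.72×10⁻¹²) = 2.95×10⁻⁶ V = 2.95 µV

2.95 µV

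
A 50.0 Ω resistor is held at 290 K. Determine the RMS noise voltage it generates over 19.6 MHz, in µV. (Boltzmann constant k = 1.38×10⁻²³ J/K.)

V_n = √(4kTRB)
4kTRB = 4 × 1.38×10⁻²³ × 290 × 5.00×10¹ × 1.96×10⁷ = 1.57×10⁻¹¹ V²
V_n = √(1.57×10⁻¹¹) = 3.96×10⁻⁶ V = 3.96 µV

3.96 µV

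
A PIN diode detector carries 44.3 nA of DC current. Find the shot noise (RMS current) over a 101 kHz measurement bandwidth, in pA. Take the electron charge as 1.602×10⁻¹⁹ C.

I_n = √(2qI·B)
2qI·B = 2 × 1.602×10⁻¹⁹ × 4.43×10⁻⁸ × 1.01×10⁵ = 1.43×10⁻²¹ A²
I_n = √(1.43×10⁻²¹) = 3.79×10⁻¹¹ A = 37.9 pA

37.9 pA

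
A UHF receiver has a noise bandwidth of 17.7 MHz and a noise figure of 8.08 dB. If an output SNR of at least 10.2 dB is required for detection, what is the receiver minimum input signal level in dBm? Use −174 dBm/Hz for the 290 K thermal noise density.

Sensitivity = −174 + 10 log₁₀(B) + NF + SNR_min
= −174 + 72.48 + 8.08 + 10.2
= −83.24 dBm → −83.2 dBm

−83.2 dBm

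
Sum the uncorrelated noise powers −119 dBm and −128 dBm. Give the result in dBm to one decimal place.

−118.5 dBm

Convert to linear, add, convert back:
P₁ = 1.26×10⁻¹⁵ W, P₂ = 1.58×10⁻¹⁶ W
P_tot = 1.42×10⁻¹⁵ W → 10 log₁₀(P_tot / 10⁻³) = −118.5 dBm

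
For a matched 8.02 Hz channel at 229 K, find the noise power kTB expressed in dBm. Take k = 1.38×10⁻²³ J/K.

−166.0 dBm

P_n = kTB = 1.38×10⁻²³ × 229 × 8.02×10⁰ = 2.53×10⁻²⁰ W
In dBm: 10 log₁₀(2.53×10⁻²⁰ / 10⁻³) = −166.0 dBm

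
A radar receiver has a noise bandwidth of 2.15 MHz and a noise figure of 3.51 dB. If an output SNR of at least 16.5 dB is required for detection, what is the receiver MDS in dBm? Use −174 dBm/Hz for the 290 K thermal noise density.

−90.7 dBm

Sensitivity = −174 + 10 log₁₀(B) + NF + SNR_min
= −174 + 63.32 + 3.51 + 16.5
= −90.67 dBm → −90.7 dBm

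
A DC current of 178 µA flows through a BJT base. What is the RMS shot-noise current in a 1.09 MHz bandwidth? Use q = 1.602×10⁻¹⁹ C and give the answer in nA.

I_n = √(2qI·B)
2qI·B = 2 × 1.602×10⁻¹⁹ × 1.78×10⁻⁴ × 1.09×10⁶ = 6.22×10⁻¹⁷ A²
I_n = √(6.22×10⁻¹⁷) = 7.88×10⁻⁹ A = 7.88 nA

7.88 nA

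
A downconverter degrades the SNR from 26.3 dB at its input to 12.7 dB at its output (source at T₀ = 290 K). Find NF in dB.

13.6 dB

NF (dB) = SNR_in(dB) − SNR_out(dB) when the source is at T₀
NF = 26.3 − 12.7 = 13.6 dB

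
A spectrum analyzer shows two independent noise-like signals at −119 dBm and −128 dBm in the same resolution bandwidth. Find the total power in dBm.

Convert to linear, add, convert back:
P₁ = 1.26×10⁻¹⁵ W, P₂ = 1.58×10⁻¹⁶ W
P_tot = 1.42×10⁻¹⁵ W → 10 log₁₀(P_tot / 10⁻³) = −118.5 dBm

−118.5 dBm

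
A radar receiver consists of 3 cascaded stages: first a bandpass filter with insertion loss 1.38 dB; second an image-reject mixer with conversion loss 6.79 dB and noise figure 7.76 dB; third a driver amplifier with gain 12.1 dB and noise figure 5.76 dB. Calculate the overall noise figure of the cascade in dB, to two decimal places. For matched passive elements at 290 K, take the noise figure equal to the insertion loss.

Convert to linear (a loss of L dB is a gain of −L dB): F_i = 10^(NF_i/10), G_i = 10^(G_i,dB/10)
  Stage 1: F_1 = 10^(1.38/10) = 1.374, G_1 = 10^(−1.38/10) = 0.7278
  Stage 2: F_2 = 10^(7.76/10) = 5.970, G_2 = 10^(−6.79/10) = 0.2094
  Stage 3: F_3 = 10^(5.76/10) = 3.767, G_3 = 10^(12.1/10) = 16.22
Friis cascade:
  F = 1.374 + (5.970 − 1)/0.7278 + (3.767 − 1)/0.1524 = 26.36
NF = 10 log₁₀(26.36) = 14.21 dB

14.21 dB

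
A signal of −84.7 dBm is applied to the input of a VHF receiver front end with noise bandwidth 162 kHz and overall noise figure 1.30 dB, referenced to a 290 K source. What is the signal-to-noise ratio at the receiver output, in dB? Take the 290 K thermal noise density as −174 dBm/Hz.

Noise floor: N = −174 + 10 log₁₀(B) + NF
10 log₁₀(1.62×10⁵) = 52.1 dB
N = −174 + 52.1 + 1.30 = −120.60 dBm
SNR = P_sig − N = −84.7 − (−120.60) = 35.90 dB → 35.9 dB

35.9 dB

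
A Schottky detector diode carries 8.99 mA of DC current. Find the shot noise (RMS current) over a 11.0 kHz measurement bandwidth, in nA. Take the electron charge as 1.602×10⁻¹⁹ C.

I_n = √(2qI·B)
2qI·B = 2 × 1.602×10⁻¹⁹ × 8.99×10⁻³ × 1.10×10⁴ = 3.17×10⁻¹⁷ A²
I_n = √(3.17×10⁻¹⁷) = 5.63×10⁻⁹ A = 5.63 nA

5.63 nA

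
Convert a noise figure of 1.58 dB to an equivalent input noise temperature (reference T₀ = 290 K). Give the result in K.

F = 10^(1.58/10) = 1.4388
T_e = (F − 1)·T₀ = (1.4388 − 1) × 290 = 127 K

127 K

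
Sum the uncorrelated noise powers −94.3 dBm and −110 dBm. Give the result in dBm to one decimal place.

Convert to linear, add, convert back:
P₁ = 3.72×10⁻¹³ W, P₂ = 1.00×10⁻¹⁴ W
P_tot = 3.82×10⁻¹³ W → 10 log₁₀(P_tot / 10⁻³) = −94.2 dBm

−94.2 dBm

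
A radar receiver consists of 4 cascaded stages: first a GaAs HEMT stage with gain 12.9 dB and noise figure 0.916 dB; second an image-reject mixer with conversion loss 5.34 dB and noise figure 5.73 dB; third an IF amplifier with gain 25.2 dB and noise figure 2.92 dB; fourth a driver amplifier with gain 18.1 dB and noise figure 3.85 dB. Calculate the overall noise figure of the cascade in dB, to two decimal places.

Convert to linear (a loss of L dB is a gain of −L dB): F_i = 10^(NF_i/10), G_i = 10^(G_i,dB/10)
  Stage 1: F_1 = 10^(0.916/10) = 1.235, G_1 = 10^(12.9/10) = 19.50
  Stage 2: F_2 = 10^(5.73/10) = 3.741, G_2 = 10^(−5.34/10) = 0.2924
  Stage 3: F_3 = 10^(2.92/10) = 1.959, G_3 = 10^(25.2/10) = 331.1
  Stage 4: F_4 = 10^(3.85/10) = 2.427, G_4 = 10^(18.1/10) = 64.57
Friis cascade:
  F = 1.235 + (3.741 − 1)/19.50 + (1.959 − 1)/5.702 + (2.427 − 1)/1888 = 1.544
NF = 10 log₁₀(1.544) = 1.89 dB

1.89 dB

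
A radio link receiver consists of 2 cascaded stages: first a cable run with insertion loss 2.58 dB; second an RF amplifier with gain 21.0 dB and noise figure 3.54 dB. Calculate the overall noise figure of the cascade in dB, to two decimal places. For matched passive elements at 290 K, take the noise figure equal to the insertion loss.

6.12 dB

Convert to linear (a loss of L dB is a gain of −L dB): F_i = 10^(NF_i/10), G_i = 10^(G_i,dB/10)
  Stage 1: F_1 = 10^(2.58/10) = 1.811, G_1 = 10^(−2.58/10) = 0.5521
  Stage 2: F_2 = 10^(3.54/10) = 2.259, G_2 = 10^(21.0/10) = 125.9
Friis cascade:
  F = 1.811 + (2.259 − 1)/0.5521 = 4.093
NF = 10 log₁₀(4.093) = 6.12 dB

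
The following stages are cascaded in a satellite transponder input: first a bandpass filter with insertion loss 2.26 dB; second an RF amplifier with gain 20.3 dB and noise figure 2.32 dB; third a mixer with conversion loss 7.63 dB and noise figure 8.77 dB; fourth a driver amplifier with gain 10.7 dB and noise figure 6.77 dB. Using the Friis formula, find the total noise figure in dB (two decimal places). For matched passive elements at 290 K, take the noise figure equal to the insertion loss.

5.20 dB

Convert to linear (a loss of L dB is a gain of −L dB): F_i = 10^(NF_i/10), G_i = 10^(G_i,dB/10)
  Stage 1: F_1 = 10^(2.26/10) = 1.683, G_1 = 10^(−2.26/10) = 0.5943
  Stage 2: F_2 = 10^(2.32/10) = 1.706, G_2 = 10^(20.3/10) = 107.2
  Stage 3: F_3 = 10^(8.77/10) = 7.534, G_3 = 10^(−7.63/10) = 0.1726
  Stage 4: F_4 = 10^(6.77/10) = 4.753, G_4 = 10^(10.7/10) = 11.75
Friis cascade:
  F = 1.683 + (1.706 − 1)/0.5943 + (7.534 − 1)/63.68 + (4.753 − 1)/10.99 = 3.315
NF = 10 log₁₀(3.315) = 5.20 dB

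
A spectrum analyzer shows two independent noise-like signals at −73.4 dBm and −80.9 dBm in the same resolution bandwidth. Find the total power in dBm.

Convert to linear, add, convert back:
P₁ = 4.57×10⁻¹¹ W, P₂ = 8.13×10⁻¹² W
P_tot = 5.38×10⁻¹¹ W → 10 log₁₀(P_tot / 10⁻³) = −72.7 dBm

−72.7 dBm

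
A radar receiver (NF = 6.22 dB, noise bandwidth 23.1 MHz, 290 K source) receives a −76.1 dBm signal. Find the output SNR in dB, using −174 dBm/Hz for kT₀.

18.0 dB

Noise floor: N = −174 + 10 log₁₀(B) + NF
10 log₁₀(2.31×10⁷) = 73.64 dB
N = −174 + 73.64 + 6.22 = −94.14 dBm
SNR = P_sig − N = −76.1 − (−94.14) = 18.04 dB → 18.0 dB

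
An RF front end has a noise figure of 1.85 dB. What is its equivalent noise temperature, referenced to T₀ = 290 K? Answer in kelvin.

154 K

F = 10^(1.85/10) = 1.53109
T_e = (F − 1)·T₀ = (1.53109 − 1) × 290 = 154 K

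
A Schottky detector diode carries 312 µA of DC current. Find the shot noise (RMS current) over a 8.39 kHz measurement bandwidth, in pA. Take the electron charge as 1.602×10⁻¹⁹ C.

916 pA

I_n = √(2qI·B)
2qI·B = 2 × 1.602×10⁻¹⁹ × 3.12×10⁻⁴ × 8.39×10³ = 8.39×10⁻¹⁹ A²
I_n = √(8.39×10⁻¹⁹) = 9.16×10⁻¹⁰ A = 916 pA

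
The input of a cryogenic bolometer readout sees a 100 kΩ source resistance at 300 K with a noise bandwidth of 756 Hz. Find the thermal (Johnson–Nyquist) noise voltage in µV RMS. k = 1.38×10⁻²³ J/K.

1.12 µV

V_n = √(4kTRB)
4kTRB = 4 × 1.38×10⁻²³ × 300 × 1.00×10⁵ × 7.56×10² = 1.25×10⁻¹² V²
V_n = √(1.25×10⁻¹²) = 1.12×10⁻⁶ V = 1.12 µV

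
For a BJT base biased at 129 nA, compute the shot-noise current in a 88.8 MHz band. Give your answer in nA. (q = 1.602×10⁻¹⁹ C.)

1.92 nA

I_n = √(2qI·B)
2qI·B = 2 × 1.602×10⁻¹⁹ × 1.29×10⁻⁷ × 8.88×10⁷ = 3.67×10⁻¹⁸ A²
I_n = √(3.67×10⁻¹⁸) = 1.92×10⁻⁹ A = 1.92 nA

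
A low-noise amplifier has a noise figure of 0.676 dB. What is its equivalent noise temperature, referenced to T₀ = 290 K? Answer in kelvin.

48.8 K

F = 10^(0.676/10) = 1.16842
T_e = (F − 1)·T₀ = (1.16842 − 1) × 290 = 48.8 K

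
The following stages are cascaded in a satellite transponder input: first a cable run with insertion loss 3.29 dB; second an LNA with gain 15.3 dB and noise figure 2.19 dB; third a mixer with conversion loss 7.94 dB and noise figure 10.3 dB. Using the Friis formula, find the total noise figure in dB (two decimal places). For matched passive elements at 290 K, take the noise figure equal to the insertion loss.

Convert to linear (a loss of L dB is a gain of −L dB): F_i = 10^(NF_i/10), G_i = 10^(G_i,dB/10)
  Stage 1: F_1 = 10^(3.29/10) = 2.133, G_1 = 10^(−3.29/10) = 0.4688
  Stage 2: F_2 = 10^(2.19/10) = 1.656, G_2 = 10^(15.3/10) = 33.88
  Stage 3: F_3 = 10^(10.3/10) = 10.72, G_3 = 10^(−7.94/10) = 0.1607
Friis cascade:
  F = 2.133 + (1.656 − 1)/0.4688 + (10.72 − 1)/15.89 = 4.143
NF = 10 log₁₀(4.143) = 6.17 dB

6.17 dB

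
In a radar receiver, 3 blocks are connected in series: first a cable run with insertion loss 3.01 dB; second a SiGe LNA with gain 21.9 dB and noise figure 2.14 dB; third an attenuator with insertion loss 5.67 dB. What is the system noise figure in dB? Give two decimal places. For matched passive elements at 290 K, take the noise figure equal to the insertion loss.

Convert to linear (a loss of L dB is a gain of −L dB): F_i = 10^(NF_i/10), G_i = 10^(G_i,dB/10)
  Stage 1: F_1 = 10^(3.01/10) = 2.000, G_1 = 10^(−3.01/10) = 0.5000
  Stage 2: F_2 = 10^(2.14/10) = 1.637, G_2 = 10^(21.9/10) = 154.9
  Stage 3: F_3 = 10^(5.67/10) = 3.690, G_3 = 10^(−5.67/10) = 0.2710
Friis cascade:
  F = 2.000 + (1.637 − 1)/0.5000 + (3.690 − 1)/77.45 = 3.308
NF = 10 log₁₀(3.308) = 5.20 dB

5.20 dB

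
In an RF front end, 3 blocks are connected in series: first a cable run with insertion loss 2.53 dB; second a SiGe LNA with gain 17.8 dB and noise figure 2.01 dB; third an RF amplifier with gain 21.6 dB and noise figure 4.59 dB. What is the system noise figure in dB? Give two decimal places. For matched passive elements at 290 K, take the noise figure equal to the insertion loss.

Convert to linear (a loss of L dB is a gain of −L dB): F_i = 10^(NF_i/10), G_i = 10^(G_i,dB/10)
  Stage 1: F_1 = 10^(2.53/10) = 1.791, G_1 = 10^(−2.53/10) = 0.5585
  Stage 2: F_2 = 10^(2.01/10) = 1.589, G_2 = 10^(17.8/10) = 60.26
  Stage 3: F_3 = 10^(4.59/10) = 2.877, G_3 = 10^(21.6/10) = 144.5
Friis cascade:
  F = 1.791 + (1.589 − 1)/0.5585 + (2.877 − 1)/33.65 = 2.900
NF = 10 log₁₀(2.900) = 4.62 dB

4.62 dB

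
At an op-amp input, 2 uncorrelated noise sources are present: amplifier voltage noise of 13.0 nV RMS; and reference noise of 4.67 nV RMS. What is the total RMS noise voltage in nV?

13.8 nV

Uncorrelated sources add in power (mean-square): V_tot = √(ΣV_i²)
V_tot = √[(1.30×10⁻⁸)² + (4.67×10⁻⁹)²] = 1.38×10⁻⁸ V = 13.8 nV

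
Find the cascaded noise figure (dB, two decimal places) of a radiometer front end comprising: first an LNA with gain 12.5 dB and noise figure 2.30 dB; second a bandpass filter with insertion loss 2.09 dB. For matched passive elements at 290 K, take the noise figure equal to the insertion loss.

Convert to linear (a loss of L dB is a gain of −L dB): F_i = 10^(NF_i/10), G_i = 10^(G_i,dB/10)
  Stage 1: F_1 = 10^(2.30/10) = 1.698, G_1 = 10^(12.5/10) = 17.78
  Stage 2: F_2 = 10^(2.09/10) = 1.618, G_2 = 10^(−2.09/10) = 0.6180
Friis cascade:
  F = 1.698 + (1.618 − 1)/17.78 = 1.733
NF = 10 log₁₀(1.733) = 2.39 dB

2.39 dB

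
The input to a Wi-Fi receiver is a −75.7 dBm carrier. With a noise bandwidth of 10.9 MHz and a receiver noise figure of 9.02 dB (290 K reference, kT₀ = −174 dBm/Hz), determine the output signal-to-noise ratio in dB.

Noise floor: N = −174 + 10 log₁₀(B) + NF
10 log₁₀(1.09×10⁷) = 70.37 dB
N = −174 + 70.37 + 9.02 = −94.61 dBm
SNR = P_sig − N = −75.7 − (−94.61) = 18.91 dB → 18.9 dB

18.9 dB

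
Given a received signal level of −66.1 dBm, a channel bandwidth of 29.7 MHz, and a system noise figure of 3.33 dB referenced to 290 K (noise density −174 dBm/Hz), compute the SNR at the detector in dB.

Noise floor: N = −174 + 10 log₁₀(B) + NF
10 log₁₀(2.97×10⁷) = 74.73 dB
N = −174 + 74.73 + 3.33 = −95.94 dBm
SNR = P_sig − N = −66.1 − (−95.94) = 29.84 dB → 29.8 dB

29.8 dB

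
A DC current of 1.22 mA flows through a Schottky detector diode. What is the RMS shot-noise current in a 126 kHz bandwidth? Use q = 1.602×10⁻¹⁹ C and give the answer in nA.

7.02 nA

I_n = √(2qI·B)
2qI·B = 2 × 1.602×10⁻¹⁹ × 1.22×10⁻³ × 1.26×10⁵ = 4.93×10⁻¹⁷ A²
I_n = √(4.93×10⁻¹⁷) = 7.02×10⁻⁹ A = 7.02 nA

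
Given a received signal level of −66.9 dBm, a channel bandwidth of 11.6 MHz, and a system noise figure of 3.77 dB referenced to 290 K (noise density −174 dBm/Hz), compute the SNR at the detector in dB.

32.7 dB

Noise floor: N = −174 + 10 log₁₀(B) + NF
10 log₁₀(1.16×10⁷) = 70.64 dB
N = −174 + 70.64 + 3.77 = −99.59 dBm
SNR = P_sig − N = −66.9 − (−99.59) = 32.69 dB → 32.7 dB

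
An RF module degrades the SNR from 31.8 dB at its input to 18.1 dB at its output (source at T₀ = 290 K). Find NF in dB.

NF (dB) = SNR_in(dB) − SNR_out(dB) when the source is at T₀
NF = 31.8 − 18.1 = 13.7 dB

13.7 dB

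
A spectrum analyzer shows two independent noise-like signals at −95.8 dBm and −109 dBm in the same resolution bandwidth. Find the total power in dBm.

Convert to linear, add, convert back:
P₁ = 2.63×10⁻¹³ W, P₂ = 1.26×10⁻¹⁴ W
P_tot = 2.76×10⁻¹³ W → 10 log₁₀(P_tot / 10⁻³) = −95.6 dBm

−95.6 dBm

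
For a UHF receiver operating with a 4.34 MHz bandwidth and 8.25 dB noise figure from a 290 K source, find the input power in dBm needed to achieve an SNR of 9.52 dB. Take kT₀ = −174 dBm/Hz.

Sensitivity = −174 + 10 log₁₀(B) + NF + SNR_min
= −174 + 66.37 + 8.25 + 9.52
= −89.86 dBm → −89.9 dBm

−89.9 dBm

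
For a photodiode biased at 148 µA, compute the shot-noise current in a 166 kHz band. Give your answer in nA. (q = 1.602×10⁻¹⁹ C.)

I_n = √(2qI·B)
2qI·B = 2 × 1.602×10⁻¹⁹ × 1.48×10⁻⁴ × 1.66×10⁵ = 7.87×10⁻¹⁸ A²
I_n = √(7.87×10⁻¹⁸) = 2.81×10⁻⁹ A = 2.81 nA

2.81 nA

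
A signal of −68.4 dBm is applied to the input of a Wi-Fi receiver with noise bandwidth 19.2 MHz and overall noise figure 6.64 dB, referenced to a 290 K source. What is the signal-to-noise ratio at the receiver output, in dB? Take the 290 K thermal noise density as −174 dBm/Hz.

Noise floor: N = −174 + 10 log₁₀(B) + NF
10 log₁₀(1.92×10⁷) = 72.83 dB
N = −174 + 72.83 + 6.64 = −94.53 dBm
SNR = P_sig − N = −68.4 − (−94.53) = 26.13 dB → 26.1 dB

26.1 dB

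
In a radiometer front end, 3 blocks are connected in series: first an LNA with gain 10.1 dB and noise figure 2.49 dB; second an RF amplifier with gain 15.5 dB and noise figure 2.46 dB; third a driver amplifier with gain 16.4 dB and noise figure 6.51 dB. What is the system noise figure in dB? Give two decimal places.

2.69 dB

Convert to linear (a loss of L dB is a gain of −L dB): F_i = 10^(NF_i/10), G_i = 10^(G_i,dB/10)
  Stage 1: F_1 = 10^(2.49/10) = 1.774, G_1 = 10^(10.1/10) = 10.23
  Stage 2: F_2 = 10^(2.46/10) = 1.762, G_2 = 10^(15.5/10) = 35.48
  Stage 3: F_3 = 10^(6.51/10) = 4.477, G_3 = 10^(16.4/10) = 43.65
Friis cascade:
  F = 1.774 + (1.762 − 1)/10.23 + (4.477 − 1)/363.1 = 1.858
NF = 10 log₁₀(1.858) = 2.69 dB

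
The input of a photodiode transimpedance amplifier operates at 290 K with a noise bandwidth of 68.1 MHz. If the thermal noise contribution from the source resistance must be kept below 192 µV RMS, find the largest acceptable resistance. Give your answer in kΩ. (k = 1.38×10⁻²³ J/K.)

33.8 kΩ

Johnson–Nyquist: V_n = √(4kTRB) ⇒ R = V_n² / (4kTB)
4kTB = 4 × 1.38×10⁻²³ × 290 × 6.81×10⁷ = 1.09×10⁻¹²
R = (1.92×10⁻⁴)² / 1.09×10⁻¹² = 3.38×10⁴ Ω = 33.8 kΩ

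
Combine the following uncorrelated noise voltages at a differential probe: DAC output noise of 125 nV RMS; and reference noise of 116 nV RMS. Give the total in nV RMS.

Uncorrelated sources add in power (mean-square): V_tot = √(ΣV_i²)
V_tot = √[(1.25×10⁻⁷)² + (1.16×10⁻⁷)²] = 1.71×10⁻⁷ V = 171 nV

171 nV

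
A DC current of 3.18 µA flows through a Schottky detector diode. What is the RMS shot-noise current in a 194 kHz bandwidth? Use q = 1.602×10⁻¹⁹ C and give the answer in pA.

I_n = √(2qI·B)
2qI·B = 2 × 1.602×10⁻¹⁹ × 3.18×10⁻⁶ × 1.94×10⁵ = 1.98×10⁻¹⁹ A²
I_n = √(1.98×10⁻¹⁹) = 4.45×10⁻¹⁰ A = 445 pA

445 pA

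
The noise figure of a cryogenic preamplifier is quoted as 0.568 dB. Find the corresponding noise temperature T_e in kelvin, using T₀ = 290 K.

40.5 K

F = 10^(0.568/10) = 1.13972
T_e = (F − 1)·T₀ = (1.13972 − 1) × 290 = 40.5 K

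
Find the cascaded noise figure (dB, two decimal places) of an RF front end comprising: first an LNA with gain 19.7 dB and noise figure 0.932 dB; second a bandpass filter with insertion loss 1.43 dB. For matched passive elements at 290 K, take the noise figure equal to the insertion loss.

Convert to linear (a loss of L dB is a gain of −L dB): F_i = 10^(NF_i/10), G_i = 10^(G_i,dB/10)
  Stage 1: F_1 = 10^(0.932/10) = 1.239, G_1 = 10^(19.7/10) = 93.33
  Stage 2: F_2 = 10^(1.43/10) = 1.390, G_2 = 10^(−1.43/10) = 0.7194
Friis cascade:
  F = 1.239 + (1.390 − 1)/93.33 = 1.244
NF = 10 log₁₀(1.244) = 0.95 dB

0.95 dB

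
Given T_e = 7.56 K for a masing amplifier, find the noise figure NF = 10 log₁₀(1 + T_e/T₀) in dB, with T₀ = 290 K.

0.112 dB

F = 1 + T_e/T₀ = 1 + 7.56/290 = 1.02607
NF = 10 log₁₀(1.02607) = 0.112 dB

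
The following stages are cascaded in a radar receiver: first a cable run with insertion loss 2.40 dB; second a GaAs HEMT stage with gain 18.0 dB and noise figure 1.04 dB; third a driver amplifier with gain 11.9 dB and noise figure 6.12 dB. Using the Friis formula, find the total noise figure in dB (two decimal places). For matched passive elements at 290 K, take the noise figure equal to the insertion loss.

Convert to linear (a loss of L dB is a gain of −L dB): F_i = 10^(NF_i/10), G_i = 10^(G_i,dB/10)
  Stage 1: F_1 = 10^(2.40/10) = 1.738, G_1 = 10^(−2.40/10) = 0.5754
  Stage 2: F_2 = 10^(1.04/10) = 1.271, G_2 = 10^(18.0/10) = 63.10
  Stage 3: F_3 = 10^(6.12/10) = 4.093, G_3 = 10^(11.9/10) = 15.49
Friis cascade:
  F = 1.738 + (1.271 − 1)/0.5754 + (4.093 − 1)/36.31 = 2.293
NF = 10 log₁₀(2.293) = 3.60 dB

3.60 dB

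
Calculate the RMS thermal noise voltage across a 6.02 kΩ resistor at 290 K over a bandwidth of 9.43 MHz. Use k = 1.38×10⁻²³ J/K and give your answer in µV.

30.1 µV

V_n = √(4kTRB)
4kTRB = 4 × 1.38×10⁻²³ × 290 × 6.02×10³ × 9.43×10⁶ = 9.09×10⁻¹⁰ V²
V_n = √(9.09×10⁻¹⁰) = 3.01×10⁻⁵ V = 30.1 µV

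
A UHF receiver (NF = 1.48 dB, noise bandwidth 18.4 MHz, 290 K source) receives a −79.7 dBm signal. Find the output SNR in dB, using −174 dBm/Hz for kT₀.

20.2 dB

Noise floor: N = −174 + 10 log₁₀(B) + NF
10 log₁₀(1.84×10⁷) = 72.65 dB
N = −174 + 72.65 + 1.48 = −99.87 dBm
SNR = P_sig − N = −79.7 − (−99.87) = 20.17 dB → 20.2 dB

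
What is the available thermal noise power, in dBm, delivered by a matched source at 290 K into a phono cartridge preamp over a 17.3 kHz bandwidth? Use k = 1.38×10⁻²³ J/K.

−131.6 dBm

P_n = kTB = 1.38×10⁻²³ × 290 × 1.73×10⁴ = 6.92×10⁻¹⁷ W
In dBm: 10 log₁₀(6.92×10⁻¹⁷ / 10⁻³) = −131.6 dBm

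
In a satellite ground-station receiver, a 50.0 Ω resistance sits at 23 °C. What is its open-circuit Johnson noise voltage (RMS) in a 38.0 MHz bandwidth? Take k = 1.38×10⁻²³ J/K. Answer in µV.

T = 23 °C + 273.15 = 296.15 K
V_n = √(4kTRB)
4kTRB = 4 × 1.38×10⁻²³ × 296.15 × 5.00×10¹ × 3.80×10⁷ = 3.11×10⁻¹¹ V²
V_n = √(3.11×10⁻¹¹) = 5.57×10⁻⁶ V = 5.57 µV

5.57 µV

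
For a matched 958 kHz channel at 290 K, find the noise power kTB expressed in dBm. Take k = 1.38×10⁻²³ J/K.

P_n = kTB = 1.38×10⁻²³ × 290 × 9.58×10⁵ = 3.83×10⁻¹⁵ W
In dBm: 10 log₁₀(3.83×10⁻¹⁵ / 10⁻³) = −114.2 dBm

−114.2 dBm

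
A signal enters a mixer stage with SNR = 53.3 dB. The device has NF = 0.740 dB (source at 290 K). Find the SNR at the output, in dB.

52.560 dB

By definition F = SNR_in/SNR_out, so in dB: SNR_out = SNR_in − NF
SNR_out = 53.3 − 0.740 = 52.560 dB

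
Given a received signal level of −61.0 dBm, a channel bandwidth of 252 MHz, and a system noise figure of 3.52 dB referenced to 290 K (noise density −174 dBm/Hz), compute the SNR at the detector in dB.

25.5 dB

Noise floor: N = −174 + 10 log₁₀(B) + NF
10 log₁₀(2.52×10⁸) = 84.01 dB
N = −174 + 84.01 + 3.52 = −86.47 dBm
SNR = P_sig − N = −61.0 − (−86.47) = 25.47 dB → 25.5 dB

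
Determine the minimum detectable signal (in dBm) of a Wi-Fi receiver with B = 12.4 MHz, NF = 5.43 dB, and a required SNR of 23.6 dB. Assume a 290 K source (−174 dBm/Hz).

−74.0 dBm

Sensitivity = −174 + 10 log₁₀(B) + NF + SNR_min
= −174 + 70.93 + 5.43 + 23.6
= −74.04 dBm → −74.0 dBm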